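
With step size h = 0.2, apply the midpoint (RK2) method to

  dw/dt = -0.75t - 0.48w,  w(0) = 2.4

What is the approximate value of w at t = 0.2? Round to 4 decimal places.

2.1657

Midpoint: k1 = f(t_n, w_n); k2 = f(t_n + h/2, w_n + (h/2)·k1); w_{n+1} = w_n + h·k2.
t=0.000000, w=2.400000:
  k1 = f(0.000000, 2.400000) = -1.152000
  k2 = f(0.100000, 2.284800) = -1.171704
  w ← 2.400000 + 0.2·(-1.171704) = 2.165659
w(0.2) ≈ 2.1657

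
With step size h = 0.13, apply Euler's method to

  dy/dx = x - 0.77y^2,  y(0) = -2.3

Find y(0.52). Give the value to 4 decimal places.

-7.2283

Euler: y_{n+1} = y_n + h·f(x_n, y_n).
x=0.000000, y=-2.300000: f=-4.073300 → y ← -2.300000 + 0.13·(-4.073300) = -2.829529
x=0.130000, y=-2.829529: f=-6.034800 → y ← -2.829529 + 0.13·(-6.034800) = -3.614053
x=0.260000, y=-3.614053: f=-9.797262 → y ← -3.614053 + 0.13·(-9.797262) = -4.887697
x=0.390000, y=-4.887697: f=-18.004979 → y ← -4.887697 + 0.13·(-18.004979) = -7.228344
y(0.52) ≈ -7.2283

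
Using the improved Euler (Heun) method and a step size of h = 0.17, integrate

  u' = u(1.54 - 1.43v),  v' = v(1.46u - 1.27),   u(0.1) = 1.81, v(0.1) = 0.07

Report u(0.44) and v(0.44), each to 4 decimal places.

2.9080, 0.1406

Heun on (u,v): k1 = f(t_n, state_n); k2 = f(t_n + h, state_n + h·k1); state_{n+1} = state_n + (h/2)·(k1 + k2).
0.100000: (1.810000, 0.070000)
  k1 = (2.606219, 0.096082)
  predictor → (2.253057, 0.086334)
  k2 = (3.191551, 0.174348)
  → (2.302810, 0.092987)
0.270000: (2.302810, 0.092987)
  k1 = (3.240122, 0.194538)
  predictor → (2.853631, 0.126058)
  k2 = (3.880188, 0.365102)
  → (2.908037, 0.140556)
(u(0.44), v(0.44)) ≈ (2.9080, 0.1406)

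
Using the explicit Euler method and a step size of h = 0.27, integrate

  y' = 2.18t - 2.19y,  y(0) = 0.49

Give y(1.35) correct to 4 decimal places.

Euler: y_{n+1} = y_n + h·f(t_n, y_n).
t=0.000000, y=0.490000: f=-1.073100 → y ← 0.490000 + 0.27·(-1.073100) = 0.200263
t=0.270000, y=0.200263: f=0.150024 → y ← 0.200263 + 0.27·0.150024 = 0.240769
t=0.540000, y=0.240769: f=0.649915 → y ← 0.240769 + 0.27·0.649915 = 0.416246
t=0.810000, y=0.416246: f=0.854220 → y ← 0.416246 + 0.27·0.854220 = 0.646886
t=1.080000, y=0.646886: f=0.937720 → y ← 0.646886 + 0.27·0.937720 = 0.900070
y(1.35) ≈ 0.9001

0.9001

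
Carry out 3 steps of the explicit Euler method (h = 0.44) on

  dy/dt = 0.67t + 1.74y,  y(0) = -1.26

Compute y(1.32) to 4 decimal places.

Euler: y_{n+1} = y_n + h·f(t_n, y_n).
t=0.000000, y=-1.260000: f=-2.192400 → y ← -1.260000 + 0.44·(-2.192400) = -2.224656
t=0.440000, y=-2.224656: f=-3.576101 → y ← -2.224656 + 0.44·(-3.576101) = -3.798141
t=0.880000, y=-3.798141: f=-6.019165 → y ← -3.798141 + 0.44·(-6.019165) = -6.446573
y(1.32) ≈ -6.4466

-6.4466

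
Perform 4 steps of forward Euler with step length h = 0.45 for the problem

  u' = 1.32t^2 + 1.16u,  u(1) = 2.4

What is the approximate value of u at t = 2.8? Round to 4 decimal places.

Euler: u_{n+1} = u_n + h·f(t_n, u_n).
t=1.000000, u=2.400000: f=4.104000 → u ← 2.400000 + 0.45·4.104000 = 4.246800
t=1.450000, u=4.246800: f=7.701588 → u ← 4.246800 + 0.45·7.701588 = 7.712515
t=1.900000, u=7.712515: f=13.711717 → u ← 7.712515 + 0.45·13.711717 = 13.882787
t=2.350000, u=13.882787: f=23.393733 → u ← 13.882787 + 0.45·23.393733 = 24.409967
u(2.8) ≈ 24.4100

24.4100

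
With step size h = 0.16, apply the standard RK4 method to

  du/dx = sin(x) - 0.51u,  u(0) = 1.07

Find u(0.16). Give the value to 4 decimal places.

RK4: k1 = f(x_n, u_n); k2 = f(x_n + h/2, u_n + (h/2)·k1); k3 = f(x_n + h/2, u_n + (h/2)·k2); k4 = f(x_n + h, u_n + h·k3); u_{n+1} = u_n + (h/6)·(k1 + 2k2 + 2k3 + k4).
x=0.000000, u=1.070000:
  k1 = f(0.000000, 1.070000) = -0.545700
  k2 = f(0.080000, 1.026344) = -0.443521
  k3 = f(0.080000, 1.034518) = -0.447690
  k4 = f(0.160000, 0.998370) = -0.349850
  u ← 1.070000 + (0.16/6)·(k1 + 2k2 + 2k3 + k4) = 0.998587
u(0.16) ≈ 0.9986

0.9986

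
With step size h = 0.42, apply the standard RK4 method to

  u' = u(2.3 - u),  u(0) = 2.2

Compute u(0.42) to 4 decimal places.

RK4: k1 = f(s_n, u_n); k2 = f(s_n + h/2, u_n + (h/2)·k1); k3 = f(s_n + h/2, u_n + (h/2)·k2); k4 = f(s_n + h, u_n + h·k3); u_{n+1} = u_n + (h/6)·(k1 + 2k2 + 2k3 + k4).
s=0.000000, u=2.200000:
  k1 = f(0.000000, 2.200000) = 0.220000
  k2 = f(0.210000, 2.246200) = 0.120846
  k3 = f(0.210000, 2.225378) = 0.166063
  k4 = f(0.420000, 2.269746) = 0.068668
  u ← 2.200000 + (0.42/6)·(k1 + 2k2 + 2k3 + k4) = 2.260374
u(0.42) ≈ 2.2604

2.2604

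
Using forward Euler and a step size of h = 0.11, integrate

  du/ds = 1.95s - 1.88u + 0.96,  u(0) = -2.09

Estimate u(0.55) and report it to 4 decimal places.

Euler: u_{n+1} = u_n + h·f(s_n, u_n).
s=0.000000, u=-2.090000: f=4.889200 → u ← -2.090000 + 0.11·4.889200 = -1.552188
s=0.110000, u=-1.552188: f=4.092613 → u ← -1.552188 + 0.11·4.092613 = -1.102001
s=0.220000, u=-1.102001: f=3.460761 → u ← -1.102001 + 0.11·3.460761 = -0.721317
s=0.330000, u=-0.721317: f=2.959576 → u ← -0.721317 + 0.11·2.959576 = -0.395763
s=0.440000, u=-0.395763: f=2.562035 → u ← -0.395763 + 0.11·2.562035 = -0.113940
u(0.55) ≈ -0.1139

-0.1139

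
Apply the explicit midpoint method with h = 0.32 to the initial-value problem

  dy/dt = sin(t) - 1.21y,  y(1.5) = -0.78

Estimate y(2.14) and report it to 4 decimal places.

0.0413

Midpoint: k1 = f(t_n, y_n); k2 = f(t_n + h/2, y_n + (h/2)·k1); y_{n+1} = y_n + h·k2.
t=1.500000, y=-0.780000:
  k1 = f(1.500000, -0.780000) = 1.941295
  k2 = f(1.660000, -0.469393) = 1.563989
  y ← -0.780000 + 0.32·1.563989 = -0.279523
t=1.820000, y=-0.279523:
  k1 = f(1.820000, -0.279523) = 1.307332
  k2 = f(1.980000, -0.070350) = 1.002562
  y ← -0.279523 + 0.32·1.002562 = 0.041296
y(2.14) ≈ 0.0413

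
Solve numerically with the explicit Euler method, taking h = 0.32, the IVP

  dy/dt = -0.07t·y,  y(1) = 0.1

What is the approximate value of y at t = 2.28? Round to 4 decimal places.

0.0874

Euler: y_{n+1} = y_n + h·f(t_n, y_n).
t=1.000000, y=0.100000: f=-0.007000 → y ← 0.100000 + 0.32·(-0.007000) = 0.097760
t=1.320000, y=0.097760: f=-0.009033 → y ← 0.097760 + 0.32·(-0.009033) = 0.094869
t=1.640000, y=0.094869: f=-0.010891 → y ← 0.094869 + 0.32·(-0.010891) = 0.091384
t=1.960000, y=0.091384: f=-0.012538 → y ← 0.091384 + 0.32·(-0.012538) = 0.087372
y(2.28) ≈ 0.0874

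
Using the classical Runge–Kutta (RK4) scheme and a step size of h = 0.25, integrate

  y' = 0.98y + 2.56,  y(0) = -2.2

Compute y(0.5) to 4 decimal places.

RK4: k1 = f(t_n, y_n); k2 = f(t_n + h/2, y_n + (h/2)·k1); k3 = f(t_n + h/2, y_n + (h/2)·k2); k4 = f(t_n + h, y_n + h·k3); y_{n+1} = y_n + (h/6)·(k1 + 2k2 + 2k3 + k4).
t=0.000000, y=-2.200000:
  k1 = f(0.000000, -2.200000) = 0.404000
  k2 = f(0.125000, -2.149500) = 0.453490
  k3 = f(0.125000, -2.143314) = 0.459553
  k4 = f(0.250000, -2.085112) = 0.516590
  y ← -2.200000 + (0.25/6)·(k1 + 2k2 + 2k3 + k4) = -2.085555
t=0.250000, y=-2.085555:
  k1 = f(0.250000, -2.085555) = 0.516156
  k2 = f(0.375000, -2.021036) = 0.579385
  k3 = f(0.375000, -2.013132) = 0.587131
  k4 = f(0.500000, -1.938773) = 0.660003
  y ← -2.085555 + (0.25/6)·(k1 + 2k2 + 2k3 + k4) = -1.939339
y(0.5) ≈ -1.9393

-1.9393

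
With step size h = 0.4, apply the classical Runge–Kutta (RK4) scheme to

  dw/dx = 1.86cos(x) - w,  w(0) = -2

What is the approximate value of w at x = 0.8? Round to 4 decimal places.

RK4: k1 = f(x_n, w_n); k2 = f(x_n + h/2, w_n + (h/2)·k1); k3 = f(x_n + h/2, w_n + (h/2)·k2); k4 = f(x_n + h, w_n + h·k3); w_{n+1} = w_n + (h/6)·(k1 + 2k2 + 2k3 + k4).
x=0.000000, w=-2.000000:
  k1 = f(0.000000, -2.000000) = 3.860000
  k2 = f(0.200000, -1.228000) = 3.050924
  k3 = f(0.200000, -1.389815) = 3.212739
  k4 = f(0.400000, -0.714904) = 2.428078
  w ← -2.000000 + (0.4/6)·(k1 + 2k2 + 2k3 + k4) = -0.745640
x=0.400000, w=-0.745640:
  k1 = f(0.400000, -0.745640) = 2.458813
  k2 = f(0.600000, -0.253877) = 1.789001
  k3 = f(0.600000, -0.387839) = 1.922964
  k4 = f(0.800000, 0.023546) = 1.272329
  w ← -0.745640 + (0.4/6)·(k1 + 2k2 + 2k3 + k4) = -0.001968
w(0.8) ≈ -0.0020

-0.0020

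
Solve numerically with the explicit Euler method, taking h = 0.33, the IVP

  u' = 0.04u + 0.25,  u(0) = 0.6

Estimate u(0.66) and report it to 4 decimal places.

Euler: u_{n+1} = u_n + h·f(x_n, u_n).
x=0.000000, u=0.600000: f=0.274000 → u ← 0.600000 + 0.33·0.274000 = 0.690420
x=0.330000, u=0.690420: f=0.277617 → u ← 0.690420 + 0.33·0.277617 = 0.782034
u(0.66) ≈ 0.7820

0.7820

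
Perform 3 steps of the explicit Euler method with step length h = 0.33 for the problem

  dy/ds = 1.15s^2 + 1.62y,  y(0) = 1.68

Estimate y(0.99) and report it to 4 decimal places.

6.3002

Euler: y_{n+1} = y_n + h·f(s_n, y_n).
s=0.000000, y=1.680000: f=2.721600 → y ← 1.680000 + 0.33·2.721600 = 2.578128
s=0.330000, y=2.578128: f=4.301802 → y ← 2.578128 + 0.33·4.301802 = 3.997723
s=0.660000, y=3.997723: f=6.977251 → y ← 3.997723 + 0.33·6.977251 = 6.300216
y(0.99) ≈ 6.3002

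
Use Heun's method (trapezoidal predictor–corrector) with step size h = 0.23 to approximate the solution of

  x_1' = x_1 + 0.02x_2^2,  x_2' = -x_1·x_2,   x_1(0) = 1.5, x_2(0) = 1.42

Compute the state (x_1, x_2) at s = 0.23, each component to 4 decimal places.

1.8924, 0.9767

Heun on (x_1,x_2): k1 = f(s_n, state_n); k2 = f(s_n + h, state_n + h·k1); state_{n+1} = state_n + (h/2)·(k1 + k2).
0.000000: (1.500000, 1.420000)
  k1 = (1.540328, -2.130000)
  predictor → (1.854275, 0.930100)
  k2 = (1.871577, -1.724662)
  → (1.892369, 0.976714)
(x_1(0.23), x_2(0.23)) ≈ (1.8924, 0.9767)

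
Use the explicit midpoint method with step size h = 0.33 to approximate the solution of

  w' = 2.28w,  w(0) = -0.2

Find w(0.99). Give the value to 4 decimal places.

Midpoint: k1 = f(t_n, w_n); k2 = f(t_n + h/2, w_n + (h/2)·k1); w_{n+1} = w_n + h·k2.
t=0.000000, w=-0.200000:
  k1 = f(0.000000, -0.200000) = -0.456000
  k2 = f(0.165000, -0.275240) = -0.627547
  w ← -0.200000 + 0.33·(-0.627547) = -0.407091
t=0.330000, w=-0.407091:
  k1 = f(0.330000, -0.407091) = -0.928167
  k2 = f(0.495000, -0.560238) = -1.277343
  w ← -0.407091 + 0.33·(-1.277343) = -0.828614
t=0.660000, w=-0.828614:
  k1 = f(0.660000, -0.828614) = -1.889239
  k2 = f(0.825000, -1.140338) = -2.599971
  w ← -0.828614 + 0.33·(-2.599971) = -1.686604
w(0.99) ≈ -1.6866

-1.6866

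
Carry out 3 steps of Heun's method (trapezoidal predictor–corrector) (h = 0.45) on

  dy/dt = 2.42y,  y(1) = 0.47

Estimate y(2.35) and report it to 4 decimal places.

9.0668

Heun: k1 = f(t_n, y_n); k2 = f(t_n + h, y_n + h·k1); y_{n+1} = y_n + (h/2)·(k1 + k2).
t=1.000000, y=0.470000:
  k1 = f(1.000000, 0.470000) = 1.137400
  k2 = f(1.450000, 0.981830) = 2.376029
  y ← 0.470000 + (0.45/2)·(1.137400 + 2.376029) = 1.260521
t=1.450000, y=1.260521:
  k1 = f(1.450000, 1.260521) = 3.050462
  k2 = f(1.900000, 2.633229) = 6.372415
  y ← 1.260521 + (0.45/2)·(3.050462 + 6.372415) = 3.380669
t=1.900000, y=3.380669:
  k1 = f(1.900000, 3.380669) = 8.181218
  k2 = f(2.350000, 7.062217) = 17.090565
  y ← 3.380669 + (0.45/2)·(8.181218 + 17.090565) = 9.066820
y(2.35) ≈ 9.0668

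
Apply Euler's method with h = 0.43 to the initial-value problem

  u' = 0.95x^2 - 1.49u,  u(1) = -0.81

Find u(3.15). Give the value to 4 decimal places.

Euler: u_{n+1} = u_n + h·f(x_n, u_n).
x=1.000000, u=-0.810000: f=2.156900 → u ← -0.810000 + 0.43·2.156900 = 0.117467
x=1.430000, u=0.117467: f=1.767629 → u ← 0.117467 + 0.43·1.767629 = 0.877548
x=1.860000, u=0.877548: f=1.979074 → u ← 0.877548 + 0.43·1.979074 = 1.728549
x=2.290000, u=1.728549: f=2.406356 → u ← 1.728549 + 0.43·2.406356 = 2.763283
x=2.720000, u=2.763283: f=2.911189 → u ← 2.763283 + 0.43·2.911189 = 4.015094
u(3.15) ≈ 4.0151

4.0151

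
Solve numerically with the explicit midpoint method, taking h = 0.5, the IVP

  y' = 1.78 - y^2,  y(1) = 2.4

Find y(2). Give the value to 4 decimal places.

2.1819

Midpoint: k1 = f(s_n, y_n); k2 = f(s_n + h/2, y_n + (h/2)·k1); y_{n+1} = y_n + h·k2.
s=1.000000, y=2.400000:
  k1 = f(1.000000, 2.400000) = -3.980000
  k2 = f(1.250000, 1.405000) = -0.194025
  y ← 2.400000 + 0.5·(-0.194025) = 2.302987
s=1.500000, y=2.302987:
  k1 = f(1.500000, 2.302987) = -3.523751
  k2 = f(1.750000, 1.422050) = -0.242225
  y ← 2.302987 + 0.5·(-0.242225) = 2.181875
y(2) ≈ 2.1819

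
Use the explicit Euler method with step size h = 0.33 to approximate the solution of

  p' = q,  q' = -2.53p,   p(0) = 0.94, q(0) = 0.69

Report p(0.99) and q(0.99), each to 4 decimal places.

0.7834, -2.0185

Euler on (p,q): p_{n+1} = p_n + h·p', q_{n+1} = q_n + h·q'.
0.000000: (0.940000, 0.690000); f=(0.690000, -2.378200) → (1.167700, -0.094806)
0.330000: (1.167700, -0.094806); f=(-0.094806, -2.954281) → (1.136414, -1.069719)
0.660000: (1.136414, -1.069719); f=(-1.069719, -2.875127) → (0.783407, -2.018511)
(p(0.99), q(0.99)) ≈ (0.7834, -2.0185)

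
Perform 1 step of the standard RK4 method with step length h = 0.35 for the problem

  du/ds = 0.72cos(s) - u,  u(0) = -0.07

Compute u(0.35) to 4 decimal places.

RK4: k1 = f(s_n, u_n); k2 = f(s_n + h/2, u_n + (h/2)·k1); k3 = f(s_n + h/2, u_n + (h/2)·k2); k4 = f(s_n + h, u_n + h·k3); u_{n+1} = u_n + (h/6)·(k1 + 2k2 + 2k3 + k4).
s=0.000000, u=-0.070000:
  k1 = f(0.000000, -0.070000) = 0.790000
  k2 = f(0.175000, 0.068250) = 0.640753
  k3 = f(0.175000, 0.042132) = 0.666871
  k4 = f(0.350000, 0.163405) = 0.512943
  u ← -0.070000 + (0.35/6)·(k1 + 2k2 + 2k3 + k4) = 0.158561
u(0.35) ≈ 0.1586

0.1586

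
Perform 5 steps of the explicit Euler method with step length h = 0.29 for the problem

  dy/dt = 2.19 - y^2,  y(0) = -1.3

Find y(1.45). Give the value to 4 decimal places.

Euler: y_{n+1} = y_n + h·f(t_n, y_n).
t=0.000000, y=-1.300000: f=0.500000 → y ← -1.300000 + 0.29·0.500000 = -1.155000
t=0.290000, y=-1.155000: f=0.855975 → y ← -1.155000 + 0.29·0.855975 = -0.906767
t=0.580000, y=-0.906767: f=1.367773 → y ← -0.906767 + 0.29·1.367773 = -0.510113
t=0.870000, y=-0.510113: f=1.929785 → y ← -0.510113 + 0.29·1.929785 = 0.049525
t=1.160000, y=0.049525: f=2.187547 → y ← 0.049525 + 0.29·2.187547 = 0.683913
y(1.45) ≈ 0.6839

0.6839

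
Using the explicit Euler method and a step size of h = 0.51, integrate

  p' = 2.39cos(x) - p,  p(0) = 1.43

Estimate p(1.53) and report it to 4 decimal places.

Euler: p_{n+1} = p_n + h·f(x_n, p_n).
x=0.000000, p=1.430000: f=0.960000 → p ← 1.430000 + 0.51·0.960000 = 1.919600
x=0.510000, p=1.919600: f=0.166259 → p ← 1.919600 + 0.51·0.166259 = 2.004392
x=1.020000, p=2.004392: f=-0.753548 → p ← 2.004392 + 0.51·(-0.753548) = 1.620083
p(1.53) ≈ 1.6201

1.6201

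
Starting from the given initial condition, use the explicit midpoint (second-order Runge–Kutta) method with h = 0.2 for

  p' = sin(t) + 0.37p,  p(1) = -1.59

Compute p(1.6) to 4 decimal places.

Midpoint: k1 = f(t_n, p_n); k2 = f(t_n + h/2, p_n + (h/2)·k1); p_{n+1} = p_n + h·k2.
t=1.000000, p=-1.590000:
  k1 = f(1.000000, -1.590000) = 0.253171
  k2 = f(1.100000, -1.564683) = 0.312275
  p ← -1.590000 + 0.2·0.312275 = -1.527545
t=1.200000, p=-1.527545:
  k1 = f(1.200000, -1.527545) = 0.366847
  k2 = f(1.300000, -1.490860) = 0.411940
  p ← -1.527545 + 0.2·0.411940 = -1.445157
t=1.400000, p=-1.445157:
  k1 = f(1.400000, -1.445157) = 0.450742
  k2 = f(1.500000, -1.400083) = 0.479464
  p ← -1.445157 + 0.2·0.479464 = -1.349264
p(1.6) ≈ -1.3493

-1.3493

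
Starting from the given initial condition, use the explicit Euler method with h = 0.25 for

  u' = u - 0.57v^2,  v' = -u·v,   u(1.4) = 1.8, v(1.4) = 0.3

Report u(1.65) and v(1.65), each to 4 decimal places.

2.2372, 0.1650

Euler on (u,v): u_{n+1} = u_n + h·u', v_{n+1} = v_n + h·v'.
1.400000: (1.800000, 0.300000); f=(1.748700, -0.540000) → (2.237175, 0.165000)
(u(1.65), v(1.65)) ≈ (2.2372, 0.1650)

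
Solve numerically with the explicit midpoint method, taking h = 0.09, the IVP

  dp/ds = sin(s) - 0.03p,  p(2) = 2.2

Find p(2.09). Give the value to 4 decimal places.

2.2740

Midpoint: k1 = f(s_n, p_n); k2 = f(s_n + h/2, p_n + (h/2)·k1); p_{n+1} = p_n + h·k2.
s=2.000000, p=2.200000:
  k1 = f(2.000000, 2.200000) = 0.843297
  k2 = f(2.045000, 2.237948) = 0.822518
  p ← 2.200000 + 0.09·0.822518 = 2.274027
p(2.09) ≈ 2.2740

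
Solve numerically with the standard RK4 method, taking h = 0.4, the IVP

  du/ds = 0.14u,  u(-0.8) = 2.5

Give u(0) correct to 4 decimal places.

RK4: k1 = f(s_n, u_n); k2 = f(s_n + h/2, u_n + (h/2)·k1); k3 = f(s_n + h/2, u_n + (h/2)·k2); k4 = f(s_n + h, u_n + h·k3); u_{n+1} = u_n + (h/6)·(k1 + 2k2 + 2k3 + k4).
s=-0.800000, u=2.500000:
  k1 = f(-0.800000, 2.500000) = 0.350000
  k2 = f(-0.600000, 2.570000) = 0.359800
  k3 = f(-0.600000, 2.571960) = 0.360074
  k4 = f(-0.400000, 2.644030) = 0.370164
  u ← 2.500000 + (0.4/6)·(k1 + 2k2 + 2k3 + k4) = 2.643994
s=-0.400000, u=2.643994:
  k1 = f(-0.400000, 2.643994) = 0.370159
  k2 = f(-0.200000, 2.718026) = 0.380524
  k3 = f(-0.200000, 2.720099) = 0.380814
  k4 = f(0.000000, 2.796320) = 0.391485
  u ← 2.643994 + (0.4/6)·(k1 + 2k2 + 2k3 + k4) = 2.796282
u(0) ≈ 2.7963

2.7963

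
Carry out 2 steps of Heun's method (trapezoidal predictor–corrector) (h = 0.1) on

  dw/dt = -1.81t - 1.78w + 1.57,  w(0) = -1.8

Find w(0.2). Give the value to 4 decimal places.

Heun: k1 = f(t_n, w_n); k2 = f(t_n + h, w_n + h·k1); w_{n+1} = w_n + (h/2)·(k1 + k2).
t=0.000000, w=-1.800000:
  k1 = f(0.000000, -1.800000) = 4.774000
  k2 = f(0.100000, -1.322600) = 3.743228
  w ← -1.800000 + (0.1/2)·(4.774000 + 3.743228) = -1.374139
t=0.100000, w=-1.374139:
  k1 = f(0.100000, -1.374139) = 3.834967
  k2 = f(0.200000, -0.990642) = 2.971343
  w ← -1.374139 + (0.1/2)·(3.834967 + 2.971343) = -1.033823
w(0.2) ≈ -1.0338

-1.0338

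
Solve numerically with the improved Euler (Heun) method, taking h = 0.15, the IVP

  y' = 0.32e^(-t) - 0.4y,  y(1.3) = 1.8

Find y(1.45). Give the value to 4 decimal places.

1.7070

Heun: k1 = f(t_n, y_n); k2 = f(t_n + h, y_n + h·k1); y_{n+1} = y_n + (h/2)·(k1 + k2).
t=1.300000, y=1.800000:
  k1 = f(1.300000, 1.800000) = -0.632790
  k2 = f(1.450000, 1.705082) = -0.606970
  y ← 1.800000 + (0.15/2)·(-0.632790 + (-0.606970)) = 1.707018
y(1.45) ≈ 1.7070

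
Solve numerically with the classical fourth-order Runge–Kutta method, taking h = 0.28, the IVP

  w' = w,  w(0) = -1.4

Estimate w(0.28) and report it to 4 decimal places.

RK4: k1 = f(t_n, w_n); k2 = f(t_n + h/2, w_n + (h/2)·k1); k3 = f(t_n + h/2, w_n + (h/2)·k2); k4 = f(t_n + h, w_n + h·k3); w_{n+1} = w_n + (h/6)·(k1 + 2k2 + 2k3 + k4).
t=0.000000, w=-1.400000:
  k1 = f(0.000000, -1.400000) = -1.400000
  k2 = f(0.140000, -1.596000) = -1.596000
  k3 = f(0.140000, -1.623440) = -1.623440
  k4 = f(0.280000, -1.854563) = -1.854563
  w ← -1.400000 + (0.28/6)·(k1 + 2k2 + 2k3 + k4) = -1.852361
w(0.28) ≈ -1.8524

-1.8524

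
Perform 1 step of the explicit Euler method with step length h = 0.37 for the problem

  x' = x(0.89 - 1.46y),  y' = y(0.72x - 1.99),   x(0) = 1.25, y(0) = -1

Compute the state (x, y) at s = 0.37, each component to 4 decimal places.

2.3369, -0.5967

Euler on (x,y): x_{n+1} = x_n + h·x', y_{n+1} = y_n + h·y'.
0.000000: (1.250000, -1.000000); f=(2.937500, 1.090000) → (2.336875, -0.596700)
(x(0.37), y(0.37)) ≈ (2.3369, -0.5967)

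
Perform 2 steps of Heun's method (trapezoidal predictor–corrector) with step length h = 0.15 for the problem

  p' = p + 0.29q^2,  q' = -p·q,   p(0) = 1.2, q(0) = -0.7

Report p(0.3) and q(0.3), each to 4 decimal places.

Heun on (p,q): k1 = f(x_n, state_n); k2 = f(x_n + h, state_n + h·k1); state_{n+1} = state_n + (h/2)·(k1 + k2).
0.000000: (1.200000, -0.700000)
  k1 = (1.342100, 0.840000)
  predictor → (1.401315, -0.574000)
  k2 = (1.496863, 0.804355)
  → (1.412922, -0.576673)
0.150000: (1.412922, -0.576673)
  k1 = (1.509362, 0.814795)
  predictor → (1.639327, -0.454454)
  k2 = (1.699220, 0.744999)
  → (1.653566, -0.459689)
(p(0.3), q(0.3)) ≈ (1.6536, -0.4597)

1.6536, -0.4597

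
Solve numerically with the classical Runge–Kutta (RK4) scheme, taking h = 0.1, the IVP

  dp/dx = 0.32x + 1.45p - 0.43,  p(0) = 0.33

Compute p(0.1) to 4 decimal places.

RK4: k1 = f(x_n, p_n); k2 = f(x_n + h/2, p_n + (h/2)·k1); k3 = f(x_n + h/2, p_n + (h/2)·k2); k4 = f(x_n + h, p_n + h·k3); p_{n+1} = p_n + (h/6)·(k1 + 2k2 + 2k3 + k4).
x=0.000000, p=0.330000:
  k1 = f(0.000000, 0.330000) = 0.048500
  k2 = f(0.050000, 0.332425) = 0.068016
  k3 = f(0.050000, 0.333401) = 0.069431
  k4 = f(0.100000, 0.336943) = 0.090568
  p ← 0.330000 + (0.1/6)·(k1 + 2k2 + 2k3 + k4) = 0.336899
p(0.1) ≈ 0.3369

0.3369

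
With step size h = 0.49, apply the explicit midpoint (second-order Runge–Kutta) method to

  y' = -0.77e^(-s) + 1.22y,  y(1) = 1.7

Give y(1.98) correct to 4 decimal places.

5.0063

Midpoint: k1 = f(s_n, y_n); k2 = f(s_n + h/2, y_n + (h/2)·k1); y_{n+1} = y_n + h·k2.
s=1.000000, y=1.700000:
  k1 = f(1.000000, 1.700000) = 1.790733
  k2 = f(1.245000, 2.138730) = 2.387536
  y ← 1.700000 + 0.49·2.387536 = 2.869892
s=1.490000, y=2.869892:
  k1 = f(1.490000, 2.869892) = 3.327732
  k2 = f(1.735000, 3.685187) = 4.360100
  y ← 2.869892 + 0.49·4.360100 = 5.006341
y(1.98) ≈ 5.0063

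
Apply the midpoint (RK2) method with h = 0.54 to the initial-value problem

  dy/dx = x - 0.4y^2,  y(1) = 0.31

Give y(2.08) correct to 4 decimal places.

1.5662

Midpoint: k1 = f(x_n, y_n); k2 = f(x_n + h/2, y_n + (h/2)·k1); y_{n+1} = y_n + h·k2.
x=1.000000, y=0.310000:
  k1 = f(1.000000, 0.310000) = 0.961560
  k2 = f(1.270000, 0.569621) = 1.140213
  y ← 0.310000 + 0.54·1.140213 = 0.925715
x=1.540000, y=0.925715:
  k1 = f(1.540000, 0.925715) = 1.197221
  k2 = f(1.810000, 1.248964) = 1.186035
  y ← 0.925715 + 0.54·1.186035 = 1.566174
y(2.08) ≈ 1.5662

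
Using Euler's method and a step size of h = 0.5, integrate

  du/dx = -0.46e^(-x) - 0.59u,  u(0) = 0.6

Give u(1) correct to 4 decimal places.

-0.0034

Euler: u_{n+1} = u_n + h·f(x_n, u_n).
x=0.000000, u=0.600000: f=-0.814000 → u ← 0.600000 + 0.5·(-0.814000) = 0.193000
x=0.500000, u=0.193000: f=-0.392874 → u ← 0.193000 + 0.5·(-0.392874) = -0.003437
u(1) ≈ -0.0034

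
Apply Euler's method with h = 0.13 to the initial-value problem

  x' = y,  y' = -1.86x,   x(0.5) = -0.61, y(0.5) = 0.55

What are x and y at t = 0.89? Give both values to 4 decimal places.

-0.3402, 0.9360

Euler on (x,y): x_{n+1} = x_n + h·x', y_{n+1} = y_n + h·y'.
0.500000: (-0.610000, 0.550000); f=(0.550000, 1.134600) → (-0.538500, 0.697498)
0.630000: (-0.538500, 0.697498); f=(0.697498, 1.001610) → (-0.447825, 0.827707)
0.760000: (-0.447825, 0.827707); f=(0.827707, 0.832955) → (-0.340223, 0.935991)
(x(0.89), y(0.89)) ≈ (-0.3402, 0.9360)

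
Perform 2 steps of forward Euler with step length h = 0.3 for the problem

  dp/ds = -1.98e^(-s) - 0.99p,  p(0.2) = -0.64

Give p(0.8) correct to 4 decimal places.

Euler: p_{n+1} = p_n + h·f(s_n, p_n).
s=0.200000, p=-0.640000: f=-0.987487 → p ← -0.640000 + 0.3·(-0.987487) = -0.936246
s=0.500000, p=-0.936246: f=-0.274047 → p ← -0.936246 + 0.3·(-0.274047) = -1.018460
p(0.8) ≈ -1.0185

-1.0185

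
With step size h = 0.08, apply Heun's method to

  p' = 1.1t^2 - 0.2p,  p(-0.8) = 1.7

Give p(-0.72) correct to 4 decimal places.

Heun: k1 = f(t_n, p_n); k2 = f(t_n + h, p_n + h·k1); p_{n+1} = p_n + (h/2)·(k1 + k2).
t=-0.800000, p=1.700000:
  k1 = f(-0.800000, 1.700000) = 0.364000
  k2 = f(-0.720000, 1.729120) = 0.224416
  p ← 1.700000 + (0.08/2)·(0.364000 + 0.224416) = 1.723537
p(-0.72) ≈ 1.7235

1.7235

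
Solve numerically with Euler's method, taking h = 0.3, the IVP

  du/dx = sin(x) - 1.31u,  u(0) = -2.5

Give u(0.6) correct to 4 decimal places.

-0.8325

Euler: u_{n+1} = u_n + h·f(x_n, u_n).
x=0.000000, u=-2.500000: f=3.275000 → u ← -2.500000 + 0.3·3.275000 = -1.517500
x=0.300000, u=-1.517500: f=2.283445 → u ← -1.517500 + 0.3·2.283445 = -0.832466
u(0.6) ≈ -0.8325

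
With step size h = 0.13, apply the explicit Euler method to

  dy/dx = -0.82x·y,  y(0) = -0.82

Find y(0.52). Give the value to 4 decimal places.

Euler: y_{n+1} = y_n + h·f(x_n, y_n).
x=0.000000, y=-0.820000: f=0.000000 → y ← -0.820000 + 0.13·0.000000 = -0.820000
x=0.130000, y=-0.820000: f=0.087412 → y ← -0.820000 + 0.13·0.087412 = -0.808636
x=0.260000, y=-0.808636: f=0.172401 → y ← -0.808636 + 0.13·0.172401 = -0.786224
x=0.390000, y=-0.786224: f=0.251435 → y ← -0.786224 + 0.13·0.251435 = -0.753538
y(0.52) ≈ -0.7535

-0.7535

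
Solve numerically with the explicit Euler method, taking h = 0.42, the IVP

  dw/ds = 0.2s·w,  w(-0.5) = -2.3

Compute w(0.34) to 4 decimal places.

Euler: w_{n+1} = w_n + h·f(s_n, w_n).
s=-0.500000, w=-2.300000: f=0.230000 → w ← -2.300000 + 0.42·0.230000 = -2.203400
s=-0.080000, w=-2.203400: f=0.035254 → w ← -2.203400 + 0.42·0.035254 = -2.188593
w(0.34) ≈ -2.1886

-2.1886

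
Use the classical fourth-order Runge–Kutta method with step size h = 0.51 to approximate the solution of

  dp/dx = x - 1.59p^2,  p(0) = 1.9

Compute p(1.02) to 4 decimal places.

0.6071

RK4: k1 = f(x_n, p_n); k2 = f(x_n + h/2, p_n + (h/2)·k1); k3 = f(x_n + h/2, p_n + (h/2)·k2); k4 = f(x_n + h, p_n + h·k3); p_{n+1} = p_n + (h/6)·(k1 + 2k2 + 2k3 + k4).
x=0.000000, p=1.900000:
  k1 = f(0.000000, 1.900000) = -5.739900
  k2 = f(0.255000, 0.436325) = -0.047704
  k3 = f(0.255000, 1.887835) = -5.411637
  k4 = f(0.510000, -0.859935) = -0.665786
  p ← 1.900000 + (0.51/6)·(k1 + 2k2 + 2k3 + k4) = 0.427429
x=0.510000, p=0.427429:
  k1 = f(0.510000, 0.427429) = 0.219515
  k2 = f(0.765000, 0.483405) = 0.393448
  k3 = f(0.765000, 0.527758) = 0.322140
  k4 = f(1.020000, 0.591720) = 0.463289
  p ← 0.427429 + (0.51/6)·(k1 + 2k2 + 2k3 + k4) = 0.607117
p(1.02) ≈ 0.6071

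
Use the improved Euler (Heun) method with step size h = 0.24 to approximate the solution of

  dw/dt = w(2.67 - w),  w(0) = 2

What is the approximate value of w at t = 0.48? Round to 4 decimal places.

Heun: k1 = f(t_n, w_n); k2 = f(t_n + h, w_n + h·k1); w_{n+1} = w_n + (h/2)·(k1 + k2).
t=0.000000, w=2.000000:
  k1 = f(0.000000, 2.000000) = 1.340000
  k2 = f(0.240000, 2.321600) = 0.808845
  w ← 2.000000 + (0.24/2)·(1.340000 + 0.808845) = 2.257861
t=0.240000, w=2.257861:
  k1 = f(0.240000, 2.257861) = 0.930552
  k2 = f(0.480000, 2.481194) = 0.468465
  w ← 2.257861 + (0.24/2)·(0.930552 + 0.468465) = 2.425743
w(0.48) ≈ 2.4257

2.4257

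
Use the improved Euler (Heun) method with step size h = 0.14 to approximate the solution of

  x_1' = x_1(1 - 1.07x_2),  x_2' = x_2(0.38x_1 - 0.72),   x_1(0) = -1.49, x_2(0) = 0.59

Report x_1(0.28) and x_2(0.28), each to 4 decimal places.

-1.7011, 0.4086

Heun on (x_1,x_2): k1 = f(t_n, state_n); k2 = f(t_n + h, state_n + h·k1); state_{n+1} = state_n + (h/2)·(k1 + k2).
0.000000: (-1.490000, 0.590000)
  k1 = (-0.549363, -0.758858)
  predictor → (-1.566911, 0.483760)
  k2 = (-0.755842, -0.636350)
  → (-1.581364, 0.492335)
0.140000: (-1.581364, 0.492335)
  k1 = (-0.748303, -0.650335)
  predictor → (-1.686127, 0.401289)
  k2 = (-0.962140, -0.546045)
  → (-1.701095, 0.408589)
(x_1(0.28), x_2(0.28)) ≈ (-1.7011, 0.4086)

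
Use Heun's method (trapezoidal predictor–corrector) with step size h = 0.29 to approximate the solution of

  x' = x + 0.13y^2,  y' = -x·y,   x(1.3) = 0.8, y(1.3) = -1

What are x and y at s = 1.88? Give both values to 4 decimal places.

1.4860, -0.5339

Heun on (x,y): k1 = f(s_n, state_n); k2 = f(s_n + h, state_n + h·k1); state_{n+1} = state_n + (h/2)·(k1 + k2).
1.300000: (0.800000, -1.000000)
  k1 = (0.930000, 0.800000)
  predictor → (1.069700, -0.768000)
  k2 = (1.146377, 0.821530)
  → (1.101075, -0.764878)
1.590000: (1.101075, -0.764878)
  k1 = (1.177130, 0.842188)
  predictor → (1.442442, -0.520644)
  k2 = (1.477681, 0.750998)
  → (1.486022, -0.533866)
(x(1.88), y(1.88)) ≈ (1.4860, -0.5339)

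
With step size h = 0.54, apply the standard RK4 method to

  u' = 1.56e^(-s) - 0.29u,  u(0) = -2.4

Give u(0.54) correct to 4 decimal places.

-1.4538

RK4: k1 = f(s_n, u_n); k2 = f(s_n + h/2, u_n + (h/2)·k1); k3 = f(s_n + h/2, u_n + (h/2)·k2); k4 = f(s_n + h, u_n + h·k3); u_{n+1} = u_n + (h/6)·(k1 + 2k2 + 2k3 + k4).
s=0.000000, u=-2.400000:
  k1 = f(0.000000, -2.400000) = 2.256000
  k2 = f(0.270000, -1.790880) = 1.710227
  k3 = f(0.270000, -1.938239) = 1.752961
  k4 = f(0.540000, -1.453401) = 1.330574
  u ← -2.400000 + (0.54/6)·(k1 + 2k2 + 2k3 + k4) = -1.453834
u(0.54) ≈ -1.4538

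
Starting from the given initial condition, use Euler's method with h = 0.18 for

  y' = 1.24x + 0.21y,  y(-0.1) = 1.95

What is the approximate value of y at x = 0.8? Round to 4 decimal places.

Euler: y_{n+1} = y_n + h·f(x_n, y_n).
x=-0.100000, y=1.950000: f=0.285500 → y ← 1.950000 + 0.18·0.285500 = 2.001390
x=0.080000, y=2.001390: f=0.519492 → y ← 2.001390 + 0.18·0.519492 = 2.094899
x=0.260000, y=2.094899: f=0.762329 → y ← 2.094899 + 0.18·0.762329 = 2.232118
x=0.440000, y=2.232118: f=1.014345 → y ← 2.232118 + 0.18·1.014345 = 2.414700
x=0.620000, y=2.414700: f=1.275887 → y ← 2.414700 + 0.18·1.275887 = 2.644359
y(0.8) ≈ 2.6444

2.6444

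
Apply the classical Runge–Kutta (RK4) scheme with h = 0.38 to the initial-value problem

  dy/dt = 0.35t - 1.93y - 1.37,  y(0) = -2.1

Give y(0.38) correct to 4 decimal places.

-1.3595

RK4: k1 = f(t_n, y_n); k2 = f(t_n + h/2, y_n + (h/2)·k1); k3 = f(t_n + h/2, y_n + (h/2)·k2); k4 = f(t_n + h, y_n + h·k3); y_{n+1} = y_n + (h/6)·(k1 + 2k2 + 2k3 + k4).
t=0.000000, y=-2.100000:
  k1 = f(0.000000, -2.100000) = 2.683000
  k2 = f(0.190000, -1.590230) = 1.765644
  k3 = f(0.190000, -1.764528) = 2.102038
  k4 = f(0.380000, -1.301225) = 1.274365
  y ← -2.100000 + (0.38/6)·(k1 + 2k2 + 2k3 + k4) = -1.359460
y(0.38) ≈ -1.3595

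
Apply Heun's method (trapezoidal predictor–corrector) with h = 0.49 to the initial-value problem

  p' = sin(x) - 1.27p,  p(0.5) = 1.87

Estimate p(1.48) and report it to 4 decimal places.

Heun: k1 = f(x_n, p_n); k2 = f(x_n + h, p_n + h·k1); p_{n+1} = p_n + (h/2)·(k1 + k2).
x=0.500000, p=1.870000:
  k1 = f(0.500000, 1.870000) = -1.895474
  k2 = f(0.990000, 0.941218) = -0.359320
  p ← 1.870000 + (0.49/2)·(-1.895474 + (-0.359320)) = 1.317575
x=0.990000, p=1.317575:
  k1 = f(0.990000, 1.317575) = -0.837295
  k2 = f(1.480000, 0.907301) = -0.156391
  p ← 1.317575 + (0.49/2)·(-0.837295 + (-0.156391)) = 1.074122
p(1.48) ≈ 1.0741

1.0741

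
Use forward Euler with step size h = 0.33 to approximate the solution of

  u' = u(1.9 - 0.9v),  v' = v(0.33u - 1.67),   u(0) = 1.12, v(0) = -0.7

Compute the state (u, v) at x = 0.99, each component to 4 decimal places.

6.1233, -0.2257

Euler on (u,v): u_{n+1} = u_n + h·u', v_{n+1} = v_n + h·v'.
0.000000: (1.120000, -0.700000); f=(2.833600, 0.910280) → (2.055088, -0.399608)
0.330000: (2.055088, -0.399608); f=(4.643773, 0.396339) → (3.587533, -0.268816)
0.660000: (3.587533, -0.268816); f=(7.684260, 0.130675) → (6.123339, -0.225693)
(u(0.99), v(0.99)) ≈ (6.1233, -0.2257)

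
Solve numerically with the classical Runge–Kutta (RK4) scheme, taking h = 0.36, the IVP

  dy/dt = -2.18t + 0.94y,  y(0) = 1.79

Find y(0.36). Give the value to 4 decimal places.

RK4: k1 = f(t_n, y_n); k2 = f(t_n + h/2, y_n + (h/2)·k1); k3 = f(t_n + h/2, y_n + (h/2)·k2); k4 = f(t_n + h, y_n + h·k3); y_{n+1} = y_n + (h/6)·(k1 + 2k2 + 2k3 + k4).
t=0.000000, y=1.790000:
  k1 = f(0.000000, 1.790000) = 1.682600
  k2 = f(0.180000, 2.092868) = 1.574896
  k3 = f(0.180000, 2.073481) = 1.556672
  k4 = f(0.360000, 2.350402) = 1.424578
  y ← 1.790000 + (0.36/6)·(k1 + 2k2 + 2k3 + k4) = 2.352219
y(0.36) ≈ 2.3522

2.3522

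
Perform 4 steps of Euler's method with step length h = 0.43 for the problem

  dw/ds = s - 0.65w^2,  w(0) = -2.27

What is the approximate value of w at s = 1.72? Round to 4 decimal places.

Euler: w_{n+1} = w_n + h·f(s_n, w_n).
s=0.000000, w=-2.270000: f=-3.349385 → w ← -2.270000 + 0.43·(-3.349385) = -3.710236
s=0.430000, w=-3.710236: f=-8.517801 → w ← -3.710236 + 0.43·(-8.517801) = -7.372890
s=0.860000, w=-7.372890: f=-34.473680 → w ← -7.372890 + 0.43·(-34.473680) = -22.196572
s=1.290000, w=-22.196572: f=-318.957084 → w ← -22.196572 + 0.43·(-318.957084) = -159.348118
w(1.72) ≈ -159.3481

-159.3481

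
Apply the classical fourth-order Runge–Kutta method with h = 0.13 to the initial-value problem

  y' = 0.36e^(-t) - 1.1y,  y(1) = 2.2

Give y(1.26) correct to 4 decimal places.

1.6790

RK4: k1 = f(t_n, y_n); k2 = f(t_n + h/2, y_n + (h/2)·k1); k3 = f(t_n + h/2, y_n + (h/2)·k2); k4 = f(t_n + h, y_n + h·k3); y_{n+1} = y_n + (h/6)·(k1 + 2k2 + 2k3 + k4).
t=1.000000, y=2.200000:
  k1 = f(1.000000, 2.200000) = -2.287563
  k2 = f(1.065000, 2.051308) = -2.132337
  k3 = f(1.065000, 2.061398) = -2.143436
  k4 = f(1.130000, 1.921353) = -1.997197
  y ← 2.200000 + (0.13/6)·(k1 + 2k2 + 2k3 + k4) = 1.921880
t=1.130000, y=1.921880:
  k1 = f(1.130000, 1.921880) = -1.997776
  k2 = f(1.195000, 1.792025) = -1.862254
  k3 = f(1.195000, 1.800834) = -1.871943
  k4 = f(1.260000, 1.678527) = -1.744265
  y ← 1.921880 + (0.13/6)·(k1 + 2k2 + 2k3 + k4) = 1.678987
y(1.26) ≈ 1.6790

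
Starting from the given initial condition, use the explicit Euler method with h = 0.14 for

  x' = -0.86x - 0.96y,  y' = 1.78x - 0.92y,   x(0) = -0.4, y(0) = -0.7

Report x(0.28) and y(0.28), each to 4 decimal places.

Euler on (x,y): x_{n+1} = x_n + h·x', y_{n+1} = y_n + h·y'.
0.000000: (-0.400000, -0.700000); f=(1.016000, -0.068000) → (-0.257760, -0.709520)
0.140000: (-0.257760, -0.709520); f=(0.902813, 0.193946) → (-0.131366, -0.682368)
(x(0.28), y(0.28)) ≈ (-0.1314, -0.6824)

-0.1314, -0.6824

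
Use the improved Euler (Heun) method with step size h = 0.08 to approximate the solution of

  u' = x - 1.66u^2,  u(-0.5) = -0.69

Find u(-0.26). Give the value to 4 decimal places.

Heun: k1 = f(x_n, u_n); k2 = f(x_n + h, u_n + h·k1); u_{n+1} = u_n + (h/2)·(k1 + k2).
x=-0.500000, u=-0.690000:
  k1 = f(-0.500000, -0.690000) = -1.290326
  k2 = f(-0.420000, -0.793226) = -1.464485
  u ← -0.690000 + (0.08/2)·(-1.290326 + (-1.464485)) = -0.800192
x=-0.420000, u=-0.800192:
  k1 = f(-0.420000, -0.800192) = -1.482911
  k2 = f(-0.340000, -0.918825) = -1.741438
  u ← -0.800192 + (0.08/2)·(-1.482911 + (-1.741438)) = -0.929166
x=-0.340000, u=-0.929166:
  k1 = f(-0.340000, -0.929166) = -1.773161
  k2 = f(-0.260000, -1.071019) = -2.164157
  u ← -0.929166 + (0.08/2)·(-1.773161 + (-2.164157)) = -1.086659
u(-0.26) ≈ -1.0867

-1.0867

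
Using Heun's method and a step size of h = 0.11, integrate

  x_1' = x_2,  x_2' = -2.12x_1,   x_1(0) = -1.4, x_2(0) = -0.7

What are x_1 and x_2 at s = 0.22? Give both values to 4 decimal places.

-1.4804, -0.0196

Heun on (x_1,x_2): k1 = f(s_n, state_n); k2 = f(s_n + h, state_n + h·k1); state_{n+1} = state_n + (h/2)·(k1 + k2).
0.000000: (-1.400000, -0.700000)
  k1 = (-0.700000, 2.968000)
  predictor → (-1.477000, -0.373520)
  k2 = (-0.373520, 3.131240)
  → (-1.459044, -0.364542)
0.110000: (-1.459044, -0.364542)
  k1 = (-0.364542, 3.093172)
  predictor → (-1.499143, -0.024293)
  k2 = (-0.024293, 3.178184)
  → (-1.480430, -0.019617)
(x_1(0.22), x_2(0.22)) ≈ (-1.4804, -0.0196)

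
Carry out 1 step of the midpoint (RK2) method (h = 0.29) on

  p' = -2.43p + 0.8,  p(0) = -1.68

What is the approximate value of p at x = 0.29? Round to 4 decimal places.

Midpoint: k1 = f(x_n, p_n); k2 = f(x_n + h/2, p_n + (h/2)·k1); p_{n+1} = p_n + h·k2.
x=0.000000, p=-1.680000:
  k1 = f(0.000000, -1.680000) = 4.882400
  k2 = f(0.145000, -0.972052) = 3.162086
  p ← -1.680000 + 0.29·3.162086 = -0.762995
p(0.29) ≈ -0.7630

-0.7630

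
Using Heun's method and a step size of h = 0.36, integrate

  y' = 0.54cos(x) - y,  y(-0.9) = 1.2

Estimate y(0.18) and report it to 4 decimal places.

Heun: k1 = f(x_n, y_n); k2 = f(x_n + h, y_n + h·k1); y_{n+1} = y_n + (h/2)·(k1 + k2).
x=-0.900000, y=1.200000:
  k1 = f(-0.900000, 1.200000) = -0.864331
  k2 = f(-0.540000, 0.888841) = -0.425678
  y ← 1.200000 + (0.36/2)·(-0.864331 + (-0.425678)) = 0.967798
x=-0.540000, y=0.967798:
  k1 = f(-0.540000, 0.967798) = -0.504636
  k2 = f(-0.180000, 0.786130) = -0.254854
  y ← 0.967798 + (0.36/2)·(-0.504636 + (-0.254854)) = 0.831090
x=-0.180000, y=0.831090:
  k1 = f(-0.180000, 0.831090) = -0.299815
  k2 = f(0.180000, 0.723157) = -0.191881
  y ← 0.831090 + (0.36/2)·(-0.299815 + (-0.191881)) = 0.742585
y(0.18) ≈ 0.7426

0.7426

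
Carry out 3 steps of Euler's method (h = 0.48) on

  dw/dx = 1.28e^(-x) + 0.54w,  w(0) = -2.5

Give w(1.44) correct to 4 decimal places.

Euler: w_{n+1} = w_n + h·f(x_n, w_n).
x=0.000000, w=-2.500000: f=-0.070000 → w ← -2.500000 + 0.48·(-0.070000) = -2.533600
x=0.480000, w=-2.533600: f=-0.576101 → w ← -2.533600 + 0.48·(-0.576101) = -2.810129
x=0.960000, w=-2.810129: f=-1.027367 → w ← -2.810129 + 0.48·(-1.027367) = -3.303265
w(1.44) ≈ -3.3033

-3.3033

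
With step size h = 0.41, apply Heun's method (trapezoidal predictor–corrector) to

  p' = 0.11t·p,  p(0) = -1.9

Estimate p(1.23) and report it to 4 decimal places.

Heun: k1 = f(t_n, p_n); k2 = f(t_n + h, p_n + h·k1); p_{n+1} = p_n + (h/2)·(k1 + k2).
t=0.000000, p=-1.900000:
  k1 = f(0.000000, -1.900000) = 0.000000
  k2 = f(0.410000, -1.900000) = -0.085690
  p ← -1.900000 + (0.41/2)·(0.000000 + (-0.085690)) = -1.917566
t=0.410000, p=-1.917566:
  k1 = f(0.410000, -1.917566) = -0.086482
  k2 = f(0.820000, -1.953024) = -0.176163
  p ← -1.917566 + (0.41/2)·(-0.086482 + (-0.176163)) = -1.971409
t=0.820000, p=-1.971409:
  k1 = f(0.820000, -1.971409) = -0.177821
  k2 = f(1.230000, -2.044315) = -0.276596
  p ← -1.971409 + (0.41/2)·(-0.177821 + (-0.276596)) = -2.064564
p(1.23) ≈ -2.0646

-2.0646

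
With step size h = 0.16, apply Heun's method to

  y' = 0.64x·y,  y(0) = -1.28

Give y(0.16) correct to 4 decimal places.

-1.2905

Heun: k1 = f(x_n, y_n); k2 = f(x_n + h, y_n + h·k1); y_{n+1} = y_n + (h/2)·(k1 + k2).
x=0.000000, y=-1.280000:
  k1 = f(0.000000, -1.280000) = 0.000000
  k2 = f(0.160000, -1.280000) = -0.131072
  y ← -1.280000 + (0.16/2)·(0.000000 + (-0.131072)) = -1.290486
y(0.16) ≈ -1.2905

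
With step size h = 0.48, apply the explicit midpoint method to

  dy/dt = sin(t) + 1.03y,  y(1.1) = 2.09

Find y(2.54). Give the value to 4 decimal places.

11.7342

Midpoint: k1 = f(t_n, y_n); k2 = f(t_n + h/2, y_n + (h/2)·k1); y_{n+1} = y_n + h·k2.
t=1.100000, y=2.090000:
  k1 = f(1.100000, 2.090000) = 3.043907
  k2 = f(1.340000, 2.820538) = 3.878638
  y ← 2.090000 + 0.48·3.878638 = 3.951746
t=1.580000, y=3.951746:
  k1 = f(1.580000, 3.951746) = 5.070256
  k2 = f(1.820000, 5.168608) = 6.292775
  y ← 3.951746 + 0.48·6.292775 = 6.972279
t=2.060000, y=6.972279:
  k1 = f(2.060000, 6.972279) = 8.064154
  k2 = f(2.300000, 8.907676) = 9.920611
  y ← 6.972279 + 0.48·9.920611 = 11.734172
y(2.54) ≈ 11.7342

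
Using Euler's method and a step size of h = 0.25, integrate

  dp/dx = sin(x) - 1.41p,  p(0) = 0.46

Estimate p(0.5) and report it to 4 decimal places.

0.2547

Euler: p_{n+1} = p_n + h·f(x_n, p_n).
x=0.000000, p=0.460000: f=-0.648600 → p ← 0.460000 + 0.25·(-0.648600) = 0.297850
x=0.250000, p=0.297850: f=-0.172565 → p ← 0.297850 + 0.25·(-0.172565) = 0.254709
p(0.5) ≈ 0.2547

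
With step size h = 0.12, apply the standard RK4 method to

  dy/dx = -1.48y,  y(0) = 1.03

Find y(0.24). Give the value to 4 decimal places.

RK4: k1 = f(x_n, y_n); k2 = f(x_n + h/2, y_n + (h/2)·k1); k3 = f(x_n + h/2, y_n + (h/2)·k2); k4 = f(x_n + h, y_n + h·k3); y_{n+1} = y_n + (h/6)·(k1 + 2k2 + 2k3 + k4).
x=0.000000, y=1.030000:
  k1 = f(0.000000, 1.030000) = -1.524400
  k2 = f(0.060000, 0.938536) = -1.389033
  k3 = f(0.060000, 0.946658) = -1.401054
  k4 = f(0.120000, 0.861874) = -1.275573
  y ← 1.030000 + (0.12/6)·(k1 + 2k2 + 2k3 + k4) = 0.862397
x=0.120000, y=0.862397:
  k1 = f(0.120000, 0.862397) = -1.276348
  k2 = f(0.180000, 0.785816) = -1.163008
  k3 = f(0.180000, 0.792617) = -1.173073
  k4 = f(0.240000, 0.721628) = -1.068010
  y ← 0.862397 + (0.12/6)·(k1 + 2k2 + 2k3 + k4) = 0.722067
y(0.24) ≈ 0.7221

0.7221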